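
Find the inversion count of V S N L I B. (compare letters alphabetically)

Out-of-order pairs: 15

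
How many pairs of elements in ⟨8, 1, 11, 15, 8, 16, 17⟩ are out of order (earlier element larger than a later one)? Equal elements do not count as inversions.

3 inversions

Sweep left to right; for each value list the smaller values that follow it:
8 → 1 → 1
1 → none → 0
11 → 8 → 1
15 → 8 → 1
8 → none → 0
16 → none → 0
17 → none → 0
Sum: 1 + 0 + 1 + 1 + 0 + 0 + 0 = 3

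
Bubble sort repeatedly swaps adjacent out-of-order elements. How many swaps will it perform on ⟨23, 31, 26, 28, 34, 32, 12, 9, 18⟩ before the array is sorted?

Swaps: 22

Minimum adjacent swaps = number of inversions (each swap of adjacent out-of-order elements removes one inversion and no swap can remove more).
Count inversions — for each element, later elements that are smaller:
23: 12, 9, 18 → 3
31: 26, 28, 12, 9, 18 → 5
26: 12, 9, 18 → 3
28: 12, 9, 18 → 3
34: 32, 12, 9, 18 → 4
32: 12, 9, 18 → 3
12: 9 → 1
9: none → 0
18: none → 0
Total inversions: 3 + 5 + 3 + 3 + 4 + 3 + 1 + 0 + 0 = 22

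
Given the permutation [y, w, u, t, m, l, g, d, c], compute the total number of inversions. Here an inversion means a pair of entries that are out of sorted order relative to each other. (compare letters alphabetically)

36 out-of-order pairs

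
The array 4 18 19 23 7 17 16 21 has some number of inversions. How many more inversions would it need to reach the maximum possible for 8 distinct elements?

17

Maximum inversions for 8 distinct elements is C(8, 2) = 8·7/2 = 28.
Current inversions — for each element, count later smaller elements:
4: 0
18: 3
19: 3
23: 4
7: 0
17: 1
16: 0
21: 0
Current total: 0 + 3 + 3 + 4 + 0 + 1 + 0 + 0 = 11
Shortfall: 28 − 11 = 17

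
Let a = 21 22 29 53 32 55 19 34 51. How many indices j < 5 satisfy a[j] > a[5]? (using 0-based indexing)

0

The element at index 5 is 55.
Elements before it: 21, 22, 29, 53, 32
None of them are larger than 55.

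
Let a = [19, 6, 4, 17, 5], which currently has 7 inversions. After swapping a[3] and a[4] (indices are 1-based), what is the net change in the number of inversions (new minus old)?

+1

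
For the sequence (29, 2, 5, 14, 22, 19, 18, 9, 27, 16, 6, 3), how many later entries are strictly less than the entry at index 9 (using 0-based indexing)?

2

The element at index 9 is 16.
Elements after it: 6, 3
Those smaller than 16: 6, 3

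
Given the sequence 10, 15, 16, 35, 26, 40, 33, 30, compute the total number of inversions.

Count, for each position, how many later elements it exceeds:
10 → none → 0
15 → none → 0
16 → none → 0
35 → 26, 33, 30 → 3
26 → none → 0
40 → 33, 30 → 2
33 → 30 → 1
30 → none → 0
Sum: 0 + 0 + 0 + 3 + 0 + 2 + 1 + 0 = 6

6 inversions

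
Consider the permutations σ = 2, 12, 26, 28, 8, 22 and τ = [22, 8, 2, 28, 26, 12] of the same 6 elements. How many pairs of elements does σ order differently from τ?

12 discordant pairs

Assign each item its position (1..6) in the first ordering, then rewrite the second ordering as that position sequence:
positions: 2→1, 12→2, 26→3, 28→4, 8→5, 22→6
second ordering as positions: [6, 5, 1, 4, 3, 2]
Discordant pairs = inversions in this position sequence.
6: 5, 1, 4, 3, 2 → 5
5: 1, 4, 3, 2 → 4
1: 0
4: 3, 2 → 2
3: 2 → 1
2: 0
Total: 5 + 4 + 0 + 2 + 1 + 0 = 12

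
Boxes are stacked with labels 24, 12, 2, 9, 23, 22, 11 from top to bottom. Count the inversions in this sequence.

12 out-of-order pairs

Count, for each position, how many later elements it exceeds:
24 → 12, 2, 9, 23, 22, 11 → 6
12 → 2, 9, 11 → 3
2 → none → 0
9 → none → 0
23 → 22, 11 → 2
22 → 11 → 1
11 → none → 0
Sum: 6 + 3 + 0 + 0 + 2 + 1 + 0 = 12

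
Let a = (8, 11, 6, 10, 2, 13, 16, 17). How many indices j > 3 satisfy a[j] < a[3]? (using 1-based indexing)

The element at index 3 is 6.
Elements after it: 10, 2, 13, 16, 17
Those smaller than 6: 2

1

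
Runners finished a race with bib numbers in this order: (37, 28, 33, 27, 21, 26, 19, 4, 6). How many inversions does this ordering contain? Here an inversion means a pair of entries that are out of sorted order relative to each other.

33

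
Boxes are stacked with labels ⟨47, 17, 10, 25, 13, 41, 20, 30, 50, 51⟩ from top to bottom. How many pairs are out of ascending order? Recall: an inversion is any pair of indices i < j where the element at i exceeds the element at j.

13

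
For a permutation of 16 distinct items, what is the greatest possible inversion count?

The maximum occurs when the array is in strictly decreasing order: every one of the C(16, 2) pairs is inverted.
C(16, 2) = 16·15/2 = 120

120 inversions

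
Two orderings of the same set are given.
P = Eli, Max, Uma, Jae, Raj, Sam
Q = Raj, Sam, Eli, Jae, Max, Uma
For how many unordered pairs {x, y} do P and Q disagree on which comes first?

10

Assign each item its position (1..6) in the first ordering, then rewrite the second ordering as that position sequence:
positions: Eli→1, Max→2, Uma→3, Jae→4, Raj→5, Sam→6
second ordering as positions: [5, 6, 1, 4, 2, 3]
Discordant pairs = inversions in this position sequence.
5: 1, 4, 2, 3 → 4
6: 1, 4, 2, 3 → 4
1: 0
4: 2, 3 → 2
2: 0
3: 0
Total: 4 + 4 + 0 + 2 + 0 + 0 = 10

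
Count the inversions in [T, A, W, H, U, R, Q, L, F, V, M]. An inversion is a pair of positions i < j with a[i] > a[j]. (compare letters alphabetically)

For each element, count later entries that are smaller:
T: 7
A: 0
W: 8
H: 1
U: 5
R: 4
Q: 3
L: 1
F: 0
V: 1
M: 0
Sum: 7 + 0 + 8 + 1 + 5 + 4 + 3 + 1 + 0 + 1 + 0 = 30

30 inversions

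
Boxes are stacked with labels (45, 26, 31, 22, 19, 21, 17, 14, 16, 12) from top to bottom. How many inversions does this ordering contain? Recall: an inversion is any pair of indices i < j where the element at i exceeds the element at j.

42 out-of-order pairs

Element-by-element contributions:
45 → 26, 31, 22, 19, 21, 17, 14, 16, 12 → 9
26 → 22, 19, 21, 17, 14, 16, 12 → 7
31 → 22, 19, 21, 17, 14, 16, 12 → 7
22 → 19, 21, 17, 14, 16, 12 → 6
19 → 17, 14, 16, 12 → 4
21 → 17, 14, 16, 12 → 4
17 → 14, 16, 12 → 3
14 → 12 → 1
16 → 12 → 1
12 → none → 0
Sum: 9 + 7 + 7 + 6 + 4 + 4 + 3 + 1 + 1 + 0 = 42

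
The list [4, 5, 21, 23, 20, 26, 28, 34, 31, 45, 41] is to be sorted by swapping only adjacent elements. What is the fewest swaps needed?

4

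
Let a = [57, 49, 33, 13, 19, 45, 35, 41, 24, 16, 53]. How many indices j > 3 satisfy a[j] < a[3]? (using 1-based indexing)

4 such elements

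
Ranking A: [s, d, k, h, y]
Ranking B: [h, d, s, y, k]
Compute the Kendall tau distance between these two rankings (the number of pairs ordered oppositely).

Assign each item its position (1..5) in the first ordering, then rewrite the second ordering as that position sequence:
positions: s→1, d→2, k→3, h→4, y→5
second ordering as positions: [4, 2, 1, 5, 3]
Discordant pairs = inversions in this position sequence.
4: 2, 1, 3 → 3
2: 1 → 1
1: 0
5: 3 → 1
3: 0
Total: 3 + 1 + 0 + 1 + 0 = 5

5 discordant pairs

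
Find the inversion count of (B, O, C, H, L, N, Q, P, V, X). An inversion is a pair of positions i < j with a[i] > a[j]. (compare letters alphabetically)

5 inversions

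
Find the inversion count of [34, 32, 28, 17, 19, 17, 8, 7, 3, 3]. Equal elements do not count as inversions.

Element-by-element contributions:
34: 9
32: 8
28: 7
17: 4
19: 5
17: 4
8: 3
7: 2
3: 0
3: 0
Sum: 9 + 8 + 7 + 4 + 5 + 4 + 3 + 2 + 0 + 0 = 42

42 out-of-order pairs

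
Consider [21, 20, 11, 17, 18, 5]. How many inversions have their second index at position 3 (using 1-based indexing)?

2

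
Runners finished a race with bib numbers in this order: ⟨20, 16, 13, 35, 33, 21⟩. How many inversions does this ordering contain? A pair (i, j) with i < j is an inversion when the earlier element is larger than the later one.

6

For each element, count later entries that are smaller:
20 → 16, 13 → 2
16 → 13 → 1
13 → none → 0
35 → 33, 21 → 2
33 → 21 → 1
21 → none → 0
Sum: 2 + 1 + 0 + 2 + 1 + 0 = 6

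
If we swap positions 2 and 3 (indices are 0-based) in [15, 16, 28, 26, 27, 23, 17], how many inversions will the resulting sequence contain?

Positions 2 and 3 hold 28 and 26; after swapping, the array is [15, 16, 26, 28, 27, 23, 17].
Element-by-element contributions:
15 → none → 0
16 → none → 0
26 → 23, 17 → 2
28 → 27, 23, 17 → 3
27 → 23, 17 → 2
23 → 17 → 1
17 → none → 0
Sum: 0 + 0 + 2 + 3 + 2 + 1 + 0 = 8

8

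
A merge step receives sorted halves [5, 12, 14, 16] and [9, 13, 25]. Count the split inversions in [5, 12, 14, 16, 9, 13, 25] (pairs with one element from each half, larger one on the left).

5

Take each right-half value and tally the left-half values above it:
r = 9: 12, 14, 16 → 3
r = 13: 14, 16 → 2
r = 25: none → 0
Cross-inversions: 3 + 2 + 0 = 5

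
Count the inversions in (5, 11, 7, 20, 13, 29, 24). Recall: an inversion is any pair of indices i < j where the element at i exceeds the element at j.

3 out-of-order pairs

Count, for each position, how many later elements it exceeds:
5 → none → 0
11 → 7 → 1
7 → none → 0
20 → 13 → 1
13 → none → 0
29 → 24 → 1
24 → none → 0
Sum: 0 + 1 + 0 + 1 + 0 + 1 + 0 = 3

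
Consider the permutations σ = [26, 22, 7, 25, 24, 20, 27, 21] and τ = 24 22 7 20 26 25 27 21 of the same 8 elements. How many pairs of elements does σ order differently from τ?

Assign each item its position (1..8) in the first ordering, then rewrite the second ordering as that position sequence:
positions: 26→1, 22→2, 7→3, 25→4, 24→5, 20→6, 27→7, 21→8
second ordering as positions: [5, 2, 3, 6, 1, 4, 7, 8]
Discordant pairs = inversions in this position sequence.
5: 2, 3, 1, 4 → 4
2: 1 → 1
3: 1 → 1
6: 1, 4 → 2
1: 0
4: 0
7: 0
8: 0
Total: 4 + 1 + 1 + 2 + 0 + 0 + 0 + 0 = 8

8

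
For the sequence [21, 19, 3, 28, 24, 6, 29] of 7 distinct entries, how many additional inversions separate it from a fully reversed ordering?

Maximum inversions for 7 distinct elements is C(7, 2) = 7·6/2 = 21.
Current inversions — for each element, count later smaller elements:
21: 3
19: 2
3: 0
28: 2
24: 1
6: 0
29: 0
Current total: 3 + 2 + 0 + 2 + 1 + 0 + 0 = 8
Shortfall: 21 − 8 = 13

13 inversions short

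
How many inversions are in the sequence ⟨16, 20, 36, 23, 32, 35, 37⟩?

3

For each element, count later entries that are smaller:
16 → none → 0
20 → none → 0
36 → 23, 32, 35 → 3
23 → none → 0
32 → none → 0
35 → none → 0
37 → none → 0
Sum: 0 + 0 + 3 + 0 + 0 + 0 + 0 = 3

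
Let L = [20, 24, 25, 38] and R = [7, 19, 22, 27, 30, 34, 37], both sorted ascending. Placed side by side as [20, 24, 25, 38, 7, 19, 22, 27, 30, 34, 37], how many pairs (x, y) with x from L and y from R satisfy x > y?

Count, for every r in R, how many entries of L exceed r:
r = 7: 20, 24, 25, 38 → 4
r = 19: 20, 24, 25, 38 → 4
r = 22: 24, 25, 38 → 3
r = 27: 38 → 1
r = 30: 38 → 1
r = 34: 38 → 1
r = 37: 38 → 1
Cross-inversions: 4 + 4 + 3 + 1 + 1 + 1 + 1 = 15

15 split inversions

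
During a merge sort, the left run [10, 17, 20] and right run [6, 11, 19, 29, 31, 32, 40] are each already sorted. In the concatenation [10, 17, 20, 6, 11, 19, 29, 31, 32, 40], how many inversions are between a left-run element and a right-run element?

Take each right-half value and tally the left-half values above it:
r = 6: 10, 17, 20 → 3
r = 11: 17, 20 → 2
r = 19: 20 → 1
r = 29: none → 0
r = 31: none → 0
r = 32: none → 0
r = 40: none → 0
Cross-inversions: 3 + 2 + 1 + 0 + 0 + 0 + 0 = 6

6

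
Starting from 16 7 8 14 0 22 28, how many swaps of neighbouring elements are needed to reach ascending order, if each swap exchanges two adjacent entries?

7 swaps

Each adjacent swap fixes exactly one inversion, so the minimum swap count equals the number of inversions.
Count inversions — for each element, later elements that are smaller:
16: 7, 8, 14, 0 → 4
7: 0 → 1
8: 0 → 1
14: 0 → 1
0: none → 0
22: none → 0
28: none → 0
Total inversions: 4 + 1 + 1 + 1 + 0 + 0 + 0 = 7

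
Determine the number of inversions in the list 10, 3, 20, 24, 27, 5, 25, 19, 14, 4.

Out-of-order pairs: 23

Sweep left to right; for each value list the smaller values that follow it:
10 → 3, 5, 4 → 3
3 → none → 0
20 → 5, 19, 14, 4 → 4
24 → 5, 19, 14, 4 → 4
27 → 5, 25, 19, 14, 4 → 5
5 → 4 → 1
25 → 19, 14, 4 → 3
19 → 14, 4 → 2
14 → 4 → 1
4 → none → 0
Sum: 3 + 0 + 4 + 4 + 5 + 1 + 3 + 2 + 1 + 0 = 23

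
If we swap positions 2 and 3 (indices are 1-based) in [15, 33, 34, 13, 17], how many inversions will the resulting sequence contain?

Positions 2 and 3 hold 33 and 34; after swapping, the array is [15, 34, 33, 13, 17].
For each element, count later entries that are smaller:
15: 1
34: 3
33: 2
13: 0
17: 0
Sum: 1 + 3 + 2 + 0 + 0 = 6

6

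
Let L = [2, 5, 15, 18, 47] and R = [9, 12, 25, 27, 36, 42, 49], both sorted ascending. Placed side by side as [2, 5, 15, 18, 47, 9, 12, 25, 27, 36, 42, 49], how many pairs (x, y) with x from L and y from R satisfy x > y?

10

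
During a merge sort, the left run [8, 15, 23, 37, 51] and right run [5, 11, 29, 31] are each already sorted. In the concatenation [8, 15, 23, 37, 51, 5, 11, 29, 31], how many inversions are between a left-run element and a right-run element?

13

Take each right-half value and tally the left-half values above it:
r = 5: 8, 15, 23, 37, 51 → 5
r = 11: 15, 23, 37, 51 → 4
r = 29: 37, 51 → 2
r = 31: 37, 51 → 2
Cross-inversions: 5 + 4 + 2 + 2 = 13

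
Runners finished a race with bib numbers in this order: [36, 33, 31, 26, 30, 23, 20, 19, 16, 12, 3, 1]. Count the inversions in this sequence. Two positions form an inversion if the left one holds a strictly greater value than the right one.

Element-by-element contributions:
36 → 33, 31, 26, 30, 23, 20, 19, 16, 12, 3, 1 → 11
33 → 31, 26, 30, 23, 20, 19, 16, 12, 3, 1 → 10
31 → 26, 30, 23, 20, 19, 16, 12, 3, 1 → 9
26 → 23, 20, 19, 16, 12, 3, 1 → 7
30 → 23, 20, 19, 16, 12, 3, 1 → 7
23 → 20, 19, 16, 12, 3, 1 → 6
20 → 19, 16, 12, 3, 1 → 5
19 → 16, 12, 3, 1 → 4
16 → 12, 3, 1 → 3
12 → 3, 1 → 2
3 → 1 → 1
1 → none → 0
Sum: 11 + 10 + 9 + 7 + 7 + 6 + 5 + 4 + 3 + 2 + 1 + 0 = 65

65 inversions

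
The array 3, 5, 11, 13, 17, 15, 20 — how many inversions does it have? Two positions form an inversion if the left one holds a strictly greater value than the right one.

1

Count, for each position, how many later elements it exceeds:
3: 0
5: 0
11: 0
13: 0
17: 1
15: 0
20: 0
Sum: 0 + 0 + 0 + 0 + 1 + 0 + 0 = 1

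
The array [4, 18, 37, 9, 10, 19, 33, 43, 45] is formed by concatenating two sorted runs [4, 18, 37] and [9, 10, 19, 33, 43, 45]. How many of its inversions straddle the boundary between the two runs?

Take each right-half value and tally the left-half values above it:
r = 9: 18, 37 → 2
r = 10: 18, 37 → 2
r = 19: 37 → 1
r = 33: 37 → 1
r = 43: none → 0
r = 45: none → 0
Cross-inversions: 2 + 2 + 1 + 1 + 0 + 0 = 6

Split inversions: 6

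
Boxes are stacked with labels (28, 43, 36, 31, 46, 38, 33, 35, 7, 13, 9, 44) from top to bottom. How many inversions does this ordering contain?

Sweep left to right; for each value list the smaller values that follow it:
28 → 7, 13, 9 → 3
43 → 36, 31, 38, 33, 35, 7, 13, 9 → 8
36 → 31, 33, 35, 7, 13, 9 → 6
31 → 7, 13, 9 → 3
46 → 38, 33, 35, 7, 13, 9, 44 → 7
38 → 33, 35, 7, 13, 9 → 5
33 → 7, 13, 9 → 3
35 → 7, 13, 9 → 3
7 → none → 0
13 → 9 → 1
9 → none → 0
44 → none → 0
Sum: 3 + 8 + 6 + 3 + 7 + 5 + 3 + 3 + 0 + 1 + 0 + 0 = 39

There are 39 out-of-order pairs.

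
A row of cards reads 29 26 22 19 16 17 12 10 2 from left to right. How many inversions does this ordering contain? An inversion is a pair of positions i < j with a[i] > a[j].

35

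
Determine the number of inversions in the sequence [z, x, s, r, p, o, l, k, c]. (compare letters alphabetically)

For each element, count later entries that are smaller:
z: 8
x: 7
s: 6
r: 5
p: 4
o: 3
l: 2
k: 1
c: 0
Sum: 8 + 7 + 6 + 5 + 4 + 3 + 2 + 1 + 0 = 36

36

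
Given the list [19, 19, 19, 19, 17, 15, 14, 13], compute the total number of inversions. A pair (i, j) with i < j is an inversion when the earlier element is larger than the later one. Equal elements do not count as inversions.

Count, for each position, how many later elements it exceeds:
19 → 17, 15, 14, 13 → 4
19 → 17, 15, 14, 13 → 4
19 → 17, 15, 14, 13 → 4
19 → 17, 15, 14, 13 → 4
17 → 15, 14, 13 → 3
15 → 14, 13 → 2
14 → 13 → 1
13 → none → 0
Sum: 4 + 4 + 4 + 4 + 3 + 2 + 1 + 0 = 22

22 inversions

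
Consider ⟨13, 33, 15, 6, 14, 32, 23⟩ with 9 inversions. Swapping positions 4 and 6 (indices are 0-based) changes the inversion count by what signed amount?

Positions 4 and 6 hold 14 and 23; after swapping, the array is [13, 33, 15, 6, 23, 32, 14].
Element-by-element contributions:
13: 1
33: 5
15: 2
6: 0
23: 1
32: 1
14: 0
Sum: 1 + 5 + 2 + 0 + 1 + 1 + 0 = 10
Change: 10 − 9 = +1

+1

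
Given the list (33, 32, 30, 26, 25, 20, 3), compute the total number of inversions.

Count, for each position, how many later elements it exceeds:
33 → 32, 30, 26, 25, 20, 3 → 6
32 → 30, 26, 25, 20, 3 → 5
30 → 26, 25, 20, 3 → 4
26 → 25, 20, 3 → 3
25 → 20, 3 → 2
20 → 3 → 1
3 → none → 0
Sum: 6 + 5 + 4 + 3 + 2 + 1 + 0 = 21

Inversions: 21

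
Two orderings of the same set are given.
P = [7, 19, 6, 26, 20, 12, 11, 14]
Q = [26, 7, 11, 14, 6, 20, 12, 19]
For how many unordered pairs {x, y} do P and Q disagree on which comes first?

Assign each item its position (1..8) in the first ordering, then rewrite the second ordering as that position sequence:
positions: 7→1, 19→2, 6→3, 26→4, 20→5, 12→6, 11→7, 14→8
second ordering as positions: [4, 1, 7, 8, 3, 5, 6, 2]
Discordant pairs = inversions in this position sequence.
4: 1, 3, 2 → 3
1: 0
7: 3, 5, 6, 2 → 4
8: 3, 5, 6, 2 → 4
3: 2 → 1
5: 2 → 1
6: 2 → 1
2: 0
Total: 3 + 0 + 4 + 4 + 1 + 1 + 1 + 0 = 14

14 disagreeing pairs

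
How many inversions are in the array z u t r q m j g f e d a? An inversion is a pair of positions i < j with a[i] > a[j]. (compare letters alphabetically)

Out-of-order pairs: 66

Count, for each position, how many later elements it exceeds:
z → u, t, r, q, m, j, g, f, e, d, a → 11
u → t, r, q, m, j, g, f, e, d, a → 10
t → r, q, m, j, g, f, e, d, a → 9
r → q, m, j, g, f, e, d, a → 8
q → m, j, g, f, e, d, a → 7
m → j, g, f, e, d, a → 6
j → g, f, e, d, a → 5
g → f, e, d, a → 4
f → e, d, a → 3
e → d, a → 2
d → a → 1
a → none → 0
Sum: 11 + 10 + 9 + 8 + 7 + 6 + 5 + 4 + 3 + 2 + 1 + 0 = 66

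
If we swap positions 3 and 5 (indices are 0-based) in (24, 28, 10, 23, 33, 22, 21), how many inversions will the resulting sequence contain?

12

Positions 3 and 5 hold 23 and 22; after swapping, the array is [24, 28, 10, 22, 33, 23, 21].
Sweep left to right; for each value list the smaller values that follow it:
24 → 10, 22, 23, 21 → 4
28 → 10, 22, 23, 21 → 4
10 → none → 0
22 → 21 → 1
33 → 23, 21 → 2
23 → 21 → 1
21 → none → 0
Sum: 4 + 4 + 0 + 1 + 2 + 1 + 0 = 12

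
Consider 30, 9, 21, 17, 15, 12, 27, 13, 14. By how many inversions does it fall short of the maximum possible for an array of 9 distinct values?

Maximum inversions for 9 distinct elements is C(9, 2) = 9·8/2 = 36.
Current inversions — for each element, count later smaller elements:
30: 8
9: 0
21: 5
17: 4
15: 3
12: 0
27: 2
13: 0
14: 0
Current total: 8 + 0 + 5 + 4 + 3 + 0 + 2 + 0 + 0 = 22
Shortfall: 36 − 22 = 14

14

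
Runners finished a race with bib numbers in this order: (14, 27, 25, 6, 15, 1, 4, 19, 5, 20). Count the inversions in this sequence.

Sweep left to right; for each value list the smaller values that follow it:
14 → 6, 1, 4, 5 → 4
27 → 25, 6, 15, 1, 4, 19, 5, 20 → 8
25 → 6, 15, 1, 4, 19, 5, 20 → 7
6 → 1, 4, 5 → 3
15 → 1, 4, 5 → 3
1 → none → 0
4 → none → 0
19 → 5 → 1
5 → none → 0
20 → none → 0
Sum: 4 + 8 + 7 + 3 + 3 + 0 + 0 + 1 + 0 + 0 = 26

26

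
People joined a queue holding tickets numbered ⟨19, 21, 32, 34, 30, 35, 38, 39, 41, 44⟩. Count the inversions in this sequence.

Sweep left to right; for each value list the smaller values that follow it:
19 → none → 0
21 → none → 0
32 → 30 → 1
34 → 30 → 1
30 → none → 0
35 → none → 0
38 → none → 0
39 → none → 0
41 → none → 0
44 → none → 0
Sum: 0 + 0 + 1 + 1 + 0 + 0 + 0 + 0 + 0 + 0 = 2

2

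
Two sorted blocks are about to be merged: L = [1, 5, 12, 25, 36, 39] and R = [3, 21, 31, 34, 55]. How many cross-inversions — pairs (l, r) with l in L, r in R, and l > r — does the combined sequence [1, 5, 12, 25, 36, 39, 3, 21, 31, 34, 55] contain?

12

Take each right-half value and tally the left-half values above it:
r = 3: 5, 12, 25, 36, 39 → 5
r = 21: 25, 36, 39 → 3
r = 31: 36, 39 → 2
r = 34: 36, 39 → 2
r = 55: none → 0
Cross-inversions: 5 + 3 + 2 + 2 + 0 = 12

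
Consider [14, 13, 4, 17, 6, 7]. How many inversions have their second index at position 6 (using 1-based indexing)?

The element at index 6 is 7.
Elements before it: 14, 13, 4, 17, 6
Those larger than 7: 14, 13, 17

3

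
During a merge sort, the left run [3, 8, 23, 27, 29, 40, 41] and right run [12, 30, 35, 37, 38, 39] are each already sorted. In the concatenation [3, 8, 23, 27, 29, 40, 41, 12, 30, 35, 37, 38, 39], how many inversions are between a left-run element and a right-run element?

15 split inversions

Take each right-half value and tally the left-half values above it:
r = 12: 23, 27, 29, 40, 41 → 5
r = 30: 40, 41 → 2
r = 35: 40, 41 → 2
r = 37: 40, 41 → 2
r = 38: 40, 41 → 2
r = 39: 40, 41 → 2
Cross-inversions: 5 + 2 + 2 + 2 + 2 + 2 = 15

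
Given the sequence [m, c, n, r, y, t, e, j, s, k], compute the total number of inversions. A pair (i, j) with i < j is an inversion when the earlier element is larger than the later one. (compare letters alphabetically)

20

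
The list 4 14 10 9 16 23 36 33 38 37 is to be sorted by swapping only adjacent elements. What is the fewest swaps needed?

5

Each adjacent swap fixes exactly one inversion, so the minimum swap count equals the number of inversions.
Count inversions — for each element, later elements that are smaller:
4: none → 0
14: 10, 9 → 2
10: 9 → 1
9: none → 0
16: none → 0
23: none → 0
36: 33 → 1
33: none → 0
38: 37 → 1
37: none → 0
Total inversions: 0 + 2 + 1 + 0 + 0 + 0 + 1 + 0 + 1 + 0 = 5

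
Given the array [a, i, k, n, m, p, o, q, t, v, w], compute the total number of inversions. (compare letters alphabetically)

2

Element-by-element contributions:
a → none → 0
i → none → 0
k → none → 0
n → m → 1
m → none → 0
p → o → 1
o → none → 0
q → none → 0
t → none → 0
v → none → 0
w → none → 0
Sum: 0 + 0 + 0 + 1 + 0 + 1 + 0 + 0 + 0 + 0 + 0 = 2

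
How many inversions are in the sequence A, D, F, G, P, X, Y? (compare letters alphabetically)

0

Count, for each position, how many later elements it exceeds:
A: 0
D: 0
F: 0
G: 0
P: 0
X: 0
Y: 0
Sum: 0 + 0 + 0 + 0 + 0 + 0 + 0 = 0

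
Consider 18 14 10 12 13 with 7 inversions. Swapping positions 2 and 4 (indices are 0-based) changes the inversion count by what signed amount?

Positions 2 and 4 hold 10 and 13; after swapping, the array is [18, 14, 13, 12, 10].
Element-by-element contributions:
18: 4
14: 3
13: 2
12: 1
10: 0
Sum: 4 + 3 + 2 + 1 + 0 = 10
Change: 10 − 7 = +3

+3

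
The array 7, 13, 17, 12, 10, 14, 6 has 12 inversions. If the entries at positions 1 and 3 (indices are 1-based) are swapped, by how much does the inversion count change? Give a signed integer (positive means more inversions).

+3

Positions 1 and 3 hold 7 and 17; after swapping, the array is [17, 13, 7, 12, 10, 14, 6].
Sweep left to right; for each value list the smaller values that follow it:
17 → 13, 7, 12, 10, 14, 6 → 6
13 → 7, 12, 10, 6 → 4
7 → 6 → 1
12 → 10, 6 → 2
10 → 6 → 1
14 → 6 → 1
6 → none → 0
Sum: 6 + 4 + 1 + 2 + 1 + 1 + 0 = 15
Change: 15 − 12 = +3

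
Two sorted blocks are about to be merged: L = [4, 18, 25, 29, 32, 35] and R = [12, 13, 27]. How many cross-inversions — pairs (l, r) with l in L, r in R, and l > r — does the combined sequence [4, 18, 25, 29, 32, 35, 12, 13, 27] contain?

13 cross-inversions

For each element r of the right run, count left-run elements greater than r:
r = 12: 18, 25, 29, 32, 35 → 5
r = 13: 18, 25, 29, 32, 35 → 5
r = 27: 29, 32, 35 → 3
Cross-inversions: 5 + 5 + 3 = 13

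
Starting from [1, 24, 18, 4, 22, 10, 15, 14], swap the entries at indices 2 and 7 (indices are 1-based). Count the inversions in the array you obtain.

9

Positions 2 and 7 hold 24 and 15; after swapping, the array is [1, 15, 18, 4, 22, 10, 24, 14].
Count, for each position, how many later elements it exceeds:
1: 0
15: 3
18: 3
4: 0
22: 2
10: 0
24: 1
14: 0
Sum: 0 + 3 + 3 + 0 + 2 + 0 + 1 + 0 = 9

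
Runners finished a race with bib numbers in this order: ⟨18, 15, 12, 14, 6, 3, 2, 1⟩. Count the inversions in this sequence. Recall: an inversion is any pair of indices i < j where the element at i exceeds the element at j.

27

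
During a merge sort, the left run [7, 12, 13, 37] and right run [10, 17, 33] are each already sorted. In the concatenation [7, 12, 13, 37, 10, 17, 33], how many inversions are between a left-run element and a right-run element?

5 split inversions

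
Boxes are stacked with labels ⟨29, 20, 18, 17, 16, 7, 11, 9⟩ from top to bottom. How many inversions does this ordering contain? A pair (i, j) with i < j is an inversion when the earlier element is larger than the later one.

26

For each element, count later entries that are smaller:
29: 7
20: 6
18: 5
17: 4
16: 3
7: 0
11: 1
9: 0
Sum: 7 + 6 + 5 + 4 + 3 + 0 + 1 + 0 = 26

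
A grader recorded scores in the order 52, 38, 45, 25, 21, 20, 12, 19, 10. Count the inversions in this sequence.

34

Sweep left to right; for each value list the smaller values that follow it:
52 → 38, 45, 25, 21, 20, 12, 19, 10 → 8
38 → 25, 21, 20, 12, 19, 10 → 6
45 → 25, 21, 20, 12, 19, 10 → 6
25 → 21, 20, 12, 19, 10 → 5
21 → 20, 12, 19, 10 → 4
20 → 12, 19, 10 → 3
12 → 10 → 1
19 → 10 → 1
10 → none → 0
Sum: 8 + 6 + 6 + 5 + 4 + 3 + 1 + 1 + 0 = 34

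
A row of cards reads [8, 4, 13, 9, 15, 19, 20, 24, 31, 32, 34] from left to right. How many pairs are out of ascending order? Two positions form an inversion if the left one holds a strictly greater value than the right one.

Count, for each position, how many later elements it exceeds:
8: 1
4: 0
13: 1
9: 0
15: 0
19: 0
20: 0
24: 0
31: 0
32: 0
34: 0
Sum: 1 + 0 + 1 + 0 + 0 + 0 + 0 + 0 + 0 + 0 + 0 = 2

Inversions: 2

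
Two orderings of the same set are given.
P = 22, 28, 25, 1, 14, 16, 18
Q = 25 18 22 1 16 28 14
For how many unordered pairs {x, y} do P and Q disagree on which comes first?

10 disagreeing pairs

Assign each item its position (1..7) in the first ordering, then rewrite the second ordering as that position sequence:
positions: 22→1, 28→2, 25→3, 1→4, 14→5, 16→6, 18→7
second ordering as positions: [3, 7, 1, 4, 6, 2, 5]
Discordant pairs = inversions in this position sequence.
3: 1, 2 → 2
7: 1, 4, 6, 2, 5 → 5
1: 0
4: 2 → 1
6: 2, 5 → 2
2: 0
5: 0
Total: 2 + 5 + 0 + 1 + 2 + 0 + 0 = 10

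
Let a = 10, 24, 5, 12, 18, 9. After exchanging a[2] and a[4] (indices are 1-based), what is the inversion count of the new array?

7

Positions 2 and 4 hold 24 and 12; after swapping, the array is [10, 12, 5, 24, 18, 9].
Count, for each position, how many later elements it exceeds:
10: 2
12: 2
5: 0
24: 2
18: 1
9: 0
Sum: 2 + 2 + 0 + 2 + 1 + 0 = 7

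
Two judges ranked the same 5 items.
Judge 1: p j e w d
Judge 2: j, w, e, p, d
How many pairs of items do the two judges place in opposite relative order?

4 discordant pairs

Assign each item its position (1..5) in the first ordering, then rewrite the second ordering as that position sequence:
positions: p→1, j→2, e→3, w→4, d→5
second ordering as positions: [2, 4, 3, 1, 5]
Discordant pairs = inversions in this position sequence.
2: 1 → 1
4: 3, 1 → 2
3: 1 → 1
1: 0
5: 0
Total: 1 + 2 + 1 + 0 + 0 = 4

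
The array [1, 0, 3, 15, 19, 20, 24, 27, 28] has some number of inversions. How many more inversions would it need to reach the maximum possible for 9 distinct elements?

35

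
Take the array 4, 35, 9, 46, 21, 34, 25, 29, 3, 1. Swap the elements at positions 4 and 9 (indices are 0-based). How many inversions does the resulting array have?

There are 25 inversions.

Positions 4 and 9 hold 21 and 1; after swapping, the array is [4, 35, 9, 46, 1, 34, 25, 29, 3, 21].
Count, for each position, how many later elements it exceeds:
4: 2
35: 7
9: 2
46: 6
1: 0
34: 4
25: 2
29: 2
3: 0
21: 0
Sum: 2 + 7 + 2 + 6 + 0 + 4 + 2 + 2 + 0 + 0 = 25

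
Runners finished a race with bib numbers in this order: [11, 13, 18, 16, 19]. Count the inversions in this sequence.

Element-by-element contributions:
11 → none → 0
13 → none → 0
18 → 16 → 1
16 → none → 0
19 → none → 0
Sum: 0 + 0 + 1 + 0 + 0 = 1

Out-of-order pairs: 1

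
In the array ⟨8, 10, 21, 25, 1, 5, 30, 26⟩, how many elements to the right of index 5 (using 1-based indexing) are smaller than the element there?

0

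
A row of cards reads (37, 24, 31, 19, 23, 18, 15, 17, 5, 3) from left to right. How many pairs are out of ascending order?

There are 42 out-of-order pairs.

Element-by-element contributions:
37 → 24, 31, 19, 23, 18, 15, 17, 5, 3 → 9
24 → 19, 23, 18, 15, 17, 5, 3 → 7
31 → 19, 23, 18, 15, 17, 5, 3 → 7
19 → 18, 15, 17, 5, 3 → 5
23 → 18, 15, 17, 5, 3 → 5
18 → 15, 17, 5, 3 → 4
15 → 5, 3 → 2
17 → 5, 3 → 2
5 → 3 → 1
3 → none → 0
Sum: 9 + 7 + 7 + 5 + 5 + 4 + 2 + 2 + 1 + 0 = 42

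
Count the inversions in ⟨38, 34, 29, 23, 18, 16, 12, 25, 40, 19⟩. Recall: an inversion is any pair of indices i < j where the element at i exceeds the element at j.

Sweep left to right; for each value list the smaller values that follow it:
38 → 34, 29, 23, 18, 16, 12, 25, 19 → 8
34 → 29, 23, 18, 16, 12, 25, 19 → 7
29 → 23, 18, 16, 12, 25, 19 → 6
23 → 18, 16, 12, 19 → 4
18 → 16, 12 → 2
16 → 12 → 1
12 → none → 0
25 → 19 → 1
40 → 19 → 1
19 → none → 0
Sum: 8 + 7 + 6 + 4 + 2 + 1 + 0 + 1 + 1 + 0 = 30

Inversions: 30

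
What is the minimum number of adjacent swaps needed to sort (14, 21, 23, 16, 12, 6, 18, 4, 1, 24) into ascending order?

28 swaps

The minimum number of adjacent swaps to sort an array equals its inversion count, since every such swap removes exactly one inversion.
Count inversions — for each element, later elements that are smaller:
14: 12, 6, 4, 1 → 4
21: 16, 12, 6, 18, 4, 1 → 6
23: 16, 12, 6, 18, 4, 1 → 6
16: 12, 6, 4, 1 → 4
12: 6, 4, 1 → 3
6: 4, 1 → 2
18: 4, 1 → 2
4: 1 → 1
1: none → 0
24: none → 0
Total inversions: 4 + 6 + 6 + 4 + 3 + 2 + 2 + 1 + 0 + 0 = 28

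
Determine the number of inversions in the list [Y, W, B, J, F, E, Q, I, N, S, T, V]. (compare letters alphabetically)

27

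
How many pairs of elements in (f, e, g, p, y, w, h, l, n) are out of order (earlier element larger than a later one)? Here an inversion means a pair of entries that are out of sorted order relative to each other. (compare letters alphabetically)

11

Element-by-element contributions:
f: 1
e: 0
g: 0
p: 3
y: 4
w: 3
h: 0
l: 0
n: 0
Sum: 1 + 0 + 0 + 3 + 4 + 3 + 0 + 0 + 0 = 11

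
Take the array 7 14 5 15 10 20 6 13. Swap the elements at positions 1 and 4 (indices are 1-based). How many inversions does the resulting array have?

Positions 1 and 4 hold 7 and 15; after swapping, the array is [15, 14, 5, 7, 10, 20, 6, 13].
Sweep left to right; for each value list the smaller values that follow it:
15 → 14, 5, 7, 10, 6, 13 → 6
14 → 5, 7, 10, 6, 13 → 5
5 → none → 0
7 → 6 → 1
10 → 6 → 1
20 → 6, 13 → 2
6 → none → 0
13 → none → 0
Sum: 6 + 5 + 0 + 1 + 1 + 2 + 0 + 0 = 15

15 inversions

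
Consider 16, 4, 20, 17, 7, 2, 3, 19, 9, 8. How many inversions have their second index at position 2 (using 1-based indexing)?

The element at index 2 is 4.
Elements before it: 16
Those larger than 4: 16

1 such element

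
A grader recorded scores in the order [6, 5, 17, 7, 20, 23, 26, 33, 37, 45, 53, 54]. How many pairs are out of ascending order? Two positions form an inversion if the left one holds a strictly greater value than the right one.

2 inversions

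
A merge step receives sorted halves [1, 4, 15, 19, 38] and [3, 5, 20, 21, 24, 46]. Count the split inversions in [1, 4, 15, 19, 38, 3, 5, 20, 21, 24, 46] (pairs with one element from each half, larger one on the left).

For each element r of the right run, count left-run elements greater than r:
r = 3: 4, 15, 19, 38 → 4
r = 5: 15, 19, 38 → 3
r = 20: 38 → 1
r = 21: 38 → 1
r = 24: 38 → 1
r = 46: none → 0
Cross-inversions: 4 + 3 + 1 + 1 + 1 + 0 = 10

Split inversions: 10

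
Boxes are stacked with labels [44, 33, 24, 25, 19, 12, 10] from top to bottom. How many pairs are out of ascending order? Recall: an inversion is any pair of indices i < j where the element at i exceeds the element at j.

20

Sweep left to right; for each value list the smaller values that follow it:
44: 6
33: 5
24: 3
25: 3
19: 2
12: 1
10: 0
Sum: 6 + 5 + 3 + 3 + 2 + 1 + 0 = 20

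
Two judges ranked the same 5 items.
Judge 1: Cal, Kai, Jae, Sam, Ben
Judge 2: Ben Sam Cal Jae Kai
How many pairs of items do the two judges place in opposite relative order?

Assign each item its position (1..5) in the first ordering, then rewrite the second ordering as that position sequence:
positions: Cal→1, Kai→2, Jae→3, Sam→4, Ben→5
second ordering as positions: [5, 4, 1, 3, 2]
Discordant pairs = inversions in this position sequence.
5: 4, 1, 3, 2 → 4
4: 1, 3, 2 → 3
1: 0
3: 2 → 1
2: 0
Total: 4 + 3 + 0 + 1 + 0 = 8

8 discordant pairs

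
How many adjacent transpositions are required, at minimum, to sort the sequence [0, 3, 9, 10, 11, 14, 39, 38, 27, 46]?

The minimum number of adjacent swaps to sort an array equals its inversion count, since every such swap removes exactly one inversion.
Count inversions — for each element, later elements that are smaller:
0: none → 0
3: none → 0
9: none → 0
10: none → 0
11: none → 0
14: none → 0
39: 38, 27 → 2
38: 27 → 1
27: none → 0
46: none → 0
Total inversions: 0 + 0 + 0 + 0 + 0 + 0 + 2 + 1 + 0 + 0 = 3

3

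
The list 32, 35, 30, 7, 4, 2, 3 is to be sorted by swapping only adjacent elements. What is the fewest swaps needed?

19 adjacent swaps

The minimum number of adjacent swaps to sort an array equals its inversion count, since every such swap removes exactly one inversion.
Count inversions — for each element, later elements that are smaller:
32: 30, 7, 4, 2, 3 → 5
35: 30, 7, 4, 2, 3 → 5
30: 7, 4, 2, 3 → 4
7: 4, 2, 3 → 3
4: 2, 3 → 2
2: none → 0
3: none → 0
Total inversions: 5 + 5 + 4 + 3 + 2 + 0 + 0 = 19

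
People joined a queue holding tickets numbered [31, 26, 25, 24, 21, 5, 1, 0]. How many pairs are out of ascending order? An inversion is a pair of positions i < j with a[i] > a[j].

Out-of-order pairs: 28

Sweep left to right; for each value list the smaller values that follow it:
31 → 26, 25, 24, 21, 5, 1, 0 → 7
26 → 25, 24, 21, 5, 1, 0 → 6
25 → 24, 21, 5, 1, 0 → 5
24 → 21, 5, 1, 0 → 4
21 → 5, 1, 0 → 3
5 → 1, 0 → 2
1 → 0 → 1
0 → none → 0
Sum: 7 + 6 + 5 + 4 + 3 + 2 + 1 + 0 = 28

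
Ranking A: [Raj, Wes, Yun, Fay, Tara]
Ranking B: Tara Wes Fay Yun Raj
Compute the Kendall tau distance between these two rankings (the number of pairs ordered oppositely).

Discordant pairs: 8

Assign each item its position (1..5) in the first ordering, then rewrite the second ordering as that position sequence:
positions: Raj→1, Wes→2, Yun→3, Fay→4, Tara→5
second ordering as positions: [5, 2, 4, 3, 1]
Discordant pairs = inversions in this position sequence.
5: 2, 4, 3, 1 → 4
2: 1 → 1
4: 3, 1 → 2
3: 1 → 1
1: 0
Total: 4 + 1 + 2 + 1 + 0 = 8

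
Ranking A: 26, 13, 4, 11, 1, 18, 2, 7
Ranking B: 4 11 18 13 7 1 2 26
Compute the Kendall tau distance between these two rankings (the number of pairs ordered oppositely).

13

Assign each item its position (1..8) in the first ordering, then rewrite the second ordering as that position sequence:
positions: 26→1, 13→2, 4→3, 11→4, 1→5, 18→6, 2→7, 7→8
second ordering as positions: [3, 4, 6, 2, 8, 5, 7, 1]
Discordant pairs = inversions in this position sequence.
3: 2, 1 → 2
4: 2, 1 → 2
6: 2, 5, 1 → 3
2: 1 → 1
8: 5, 7, 1 → 3
5: 1 → 1
7: 1 → 1
1: 0
Total: 2 + 2 + 3 + 1 + 3 + 1 + 1 + 0 = 13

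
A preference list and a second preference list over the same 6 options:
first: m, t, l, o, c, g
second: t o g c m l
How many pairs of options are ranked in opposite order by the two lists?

8 pairs

Assign each item its position (1..6) in the first ordering, then rewrite the second ordering as that position sequence:
positions: m→1, t→2, l→3, o→4, c→5, g→6
second ordering as positions: [2, 4, 6, 5, 1, 3]
Discordant pairs = inversions in this position sequence.
2: 1 → 1
4: 1, 3 → 2
6: 5, 1, 3 → 3
5: 1, 3 → 2
1: 0
3: 0
Total: 1 + 2 + 3 + 2 + 0 + 0 = 8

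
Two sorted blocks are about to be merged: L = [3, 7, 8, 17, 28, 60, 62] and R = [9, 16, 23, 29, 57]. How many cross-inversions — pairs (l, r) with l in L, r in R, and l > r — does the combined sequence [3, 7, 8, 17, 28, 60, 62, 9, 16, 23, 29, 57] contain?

15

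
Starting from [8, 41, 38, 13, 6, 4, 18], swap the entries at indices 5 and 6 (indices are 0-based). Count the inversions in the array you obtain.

Positions 5 and 6 hold 4 and 18; after swapping, the array is [8, 41, 38, 13, 6, 18, 4].
Count, for each position, how many later elements it exceeds:
8: 2
41: 5
38: 4
13: 2
6: 1
18: 1
4: 0
Sum: 2 + 5 + 4 + 2 + 1 + 1 + 0 = 15

15 inversions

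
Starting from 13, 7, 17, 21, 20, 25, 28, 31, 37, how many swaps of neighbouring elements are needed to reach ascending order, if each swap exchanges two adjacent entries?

Minimum adjacent swaps = number of inversions (each swap of adjacent out-of-order elements removes one inversion and no swap can remove more).
Count inversions — for each element, later elements that are smaller:
13: 7 → 1
7: none → 0
17: none → 0
21: 20 → 1
20: none → 0
25: none → 0
28: none → 0
31: none → 0
37: none → 0
Total inversions: 1 + 0 + 0 + 1 + 0 + 0 + 0 + 0 + 0 = 2

There are 2 swaps.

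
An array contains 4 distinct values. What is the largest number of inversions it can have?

6 inversions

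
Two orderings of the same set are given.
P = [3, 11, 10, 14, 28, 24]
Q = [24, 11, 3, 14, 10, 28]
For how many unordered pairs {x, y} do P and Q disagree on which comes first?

Disagreeing pairs: 7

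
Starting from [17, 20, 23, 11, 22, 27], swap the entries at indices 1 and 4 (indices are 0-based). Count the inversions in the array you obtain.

5

Positions 1 and 4 hold 20 and 22; after swapping, the array is [17, 22, 23, 11, 20, 27].
Count, for each position, how many later elements it exceeds:
17: 1
22: 2
23: 2
11: 0
20: 0
27: 0
Sum: 1 + 2 + 2 + 0 + 0 + 0 = 5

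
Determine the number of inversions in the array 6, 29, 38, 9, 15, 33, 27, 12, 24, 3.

26

Element-by-element contributions:
6 → 3 → 1
29 → 9, 15, 27, 12, 24, 3 → 6
38 → 9, 15, 33, 27, 12, 24, 3 → 7
9 → 3 → 1
15 → 12, 3 → 2
33 → 27, 12, 24, 3 → 4
27 → 12, 24, 3 → 3
12 → 3 → 1
24 → 3 → 1
3 → none → 0
Sum: 1 + 6 + 7 + 1 + 2 + 4 + 3 + 1 + 1 + 0 = 26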